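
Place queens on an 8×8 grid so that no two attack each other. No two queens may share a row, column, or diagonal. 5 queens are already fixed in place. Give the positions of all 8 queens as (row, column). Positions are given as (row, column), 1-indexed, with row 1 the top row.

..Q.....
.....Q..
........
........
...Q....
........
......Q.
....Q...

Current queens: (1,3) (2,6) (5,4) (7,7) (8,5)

Row 3: attacked by (1,3)→{1,3,5}; (2,6)→{5,6,7}; (5,4)→{2,4,6}; (7,7)→{3,7}; (8,5)→{5}. Safe: 8. Place at column 8.
Row 4: attacked by (1,3)→{3,6}; (2,6)→{4,6,8}; (3,8)→{7,8}; (5,4)→{3,4,5}; (7,7)→{4,7}; (8,5)→{1,5}. Safe: 2. Place at column 2.
Row 6: attacked by (1,3)→{3,8}; (2,6)→{2,6}; (3,8)→{5,8}; (4,2)→{2,4}; (5,4)→{3,4,5}; (7,7)→{6,7,8}; (8,5)→{3,5,7}. Safe: 1. Place at column 1.
Columns [3, 6, 8, 2, 4, 1, 7, 5], r−c [-2, -4, -5, 2, 1, 5, 0, 3], r+c [4, 8, 11, 6, 9, 7, 14, 13] are all distinct, so no two queens attack.

(1,3) (2,6) (3,8) (4,2) (5,4) (6,1) (7,7) (8,5)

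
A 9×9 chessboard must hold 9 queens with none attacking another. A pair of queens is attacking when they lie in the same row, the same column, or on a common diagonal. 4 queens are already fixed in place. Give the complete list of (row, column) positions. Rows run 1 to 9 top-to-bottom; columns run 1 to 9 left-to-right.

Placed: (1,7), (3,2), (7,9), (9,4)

(1,7) (2,5) (3,2) (4,8) (5,1) (6,3) (7,9) (8,6) (9,4)

Row 2: attacked by (1,7)→{6,7,8}; (3,2)→{1,2,3}; (7,9)→{4,9}; (9,4)→{4}. Safe: 5. Place at column 5.
Row 4: attacked by (1,7)→{4,7}; (2,5)→{3,5,7}; (3,2)→{1,2,3}; (7,9)→{6,9}; (9,4)→{4,9}. Safe: 8. Place at column 8.
Row 5: attacked by (1,7)→{3,7}; (2,5)→{2,5,8}; (3,2)→{2,4}; (4,8)→{7,8,9}; (7,9)→{7,9}; (9,4)→{4,8}. Safe: 1, 6. Place at column 1.
Row 6: attacked by (1,7)→{2,7}; (2,5)→{1,5,9}; (3,2)→{2,5}; (4,8)→{6,8}; (5,1)→{1,2}; (7,9)→{8,9}; (9,4)→{1,4,7}. Safe: 3. Place at column 3.
Row 8: attacked by (1,7)→{7}; (2,5)→{5}; (3,2)→{2,7}; (4,8)→{4,8}; (5,1)→{1,4}; (6,3)→{1,3,5}; (7,9)→{8,9}; (9,4)→{3,4,5}. Safe: 6. Place at column 6.
Columns [7, 5, 2, 8, 1, 3, 9, 6, 4], r−c [-6, -3, 1, -4, 4, 3, -2, 2, 5], r+c [8, 7, 5, 12, 6, 9, 16, 14, 13] are all distinct, so no two queens attack.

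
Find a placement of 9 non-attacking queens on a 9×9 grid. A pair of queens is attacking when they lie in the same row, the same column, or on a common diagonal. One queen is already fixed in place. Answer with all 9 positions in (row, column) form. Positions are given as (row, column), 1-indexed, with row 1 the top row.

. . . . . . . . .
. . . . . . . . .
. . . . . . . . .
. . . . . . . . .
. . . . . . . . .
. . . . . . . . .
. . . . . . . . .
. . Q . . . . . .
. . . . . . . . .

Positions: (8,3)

(1,4) (2,1) (3,7) (4,9) (5,2) (6,6) (7,8) (8,3) (9,5)

Row 1: attacked by (8,3)→{3}. Safe: 1, 2, 4, 5, 6, 7, 8, 9. Place at column 4.
Row 2: attacked by (1,4)→{3,4,5}; (8,3)→{3,9}. Safe: 1, 2, 6, 7, 8. Place at column 1.
Row 3: attacked by (1,4)→{2,4,6}; (2,1)→{1,2}; (8,3)→{3,8}. Safe: 5, 7, 9. Place at column 7.
Row 4: attacked by (1,4)→{1,4,7}; (2,1)→{1,3}; (3,7)→{6,7,8}; (8,3)→{3,7}. Safe: 2, 5, 9. Place at column 9.
Row 5: attacked by (1,4)→{4,8}; (2,1)→{1,4}; (3,7)→{5,7,9}; (4,9)→{8,9}; (8,3)→{3,6}. Safe: 2. Place at column 2.
Row 6: attacked by (1,4)→{4,9}; (2,1)→{1,5}; (3,7)→{4,7}; (4,9)→{7,9}; (5,2)→{1,2,3}; (8,3)→{1,3,5}. Safe: 6, 8. Place at column 6.
Row 7: attacked by (1,4)→{4}; (2,1)→{1,6}; (3,7)→{3,7}; (4,9)→{6,9}; (5,2)→{2,4}; (6,6)→{5,6,7}; (8,3)→{2,3,4}. Safe: 8. Place at column 8.
Row 9: attacked by (1,4)→{4}; (2,1)→{1,8}; (3,7)→{1,7}; (4,9)→{4,9}; (5,2)→{2,6}; (6,6)→{3,6,9}; (7,8)→{6,8}; (8,3)→{2,3,4}. Safe: 5. Place at column 5.
Columns [4, 1, 7, 9, 2, 6, 8, 3, 5], r−c [-3, 1, -4, -5, 3, 0, -1, 5, 4], r+c [5, 3, 10, 13, 7, 12, 15, 11, 14] are all distinct, so no two queens attack.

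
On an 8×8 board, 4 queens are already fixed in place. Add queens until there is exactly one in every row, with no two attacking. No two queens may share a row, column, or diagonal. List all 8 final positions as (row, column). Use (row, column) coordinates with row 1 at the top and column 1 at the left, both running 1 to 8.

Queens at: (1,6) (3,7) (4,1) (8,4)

Row 2: attacked by (1,6)→{5,6,7}; (3,7)→{6,7,8}; (4,1)→{1,3}; (8,4)→{4}. Safe: 2. Place at column 2.
Row 5: attacked by (1,6)→{2,6}; (2,2)→{2,5}; (3,7)→{5,7}; (4,1)→{1,2}; (8,4)→{1,4,7}. Safe: 3, 8. Place at column 3.
Row 6: attacked by (1,6)→{1,6}; (2,2)→{2,6}; (3,7)→{4,7}; (4,1)→{1,3}; (5,3)→{2,3,4}; (8,4)→{2,4,6}. Safe: 5, 8. Place at column 5.
Row 7: attacked by (1,6)→{6}; (2,2)→{2,7}; (3,7)→{3,7}; (4,1)→{1,4}; (5,3)→{1,3,5}; (6,5)→{4,5,6}; (8,4)→{3,4,5}. Safe: 8. Place at column 8.
Columns [6, 2, 7, 1, 3, 5, 8, 4], r−c [-5, 0, -4, 3, 2, 1, -1, 4], r+c [7, 4, 10, 5, 8, 11, 15, 12] are all distinct, so no two queens attack.

(1,6) (2,2) (3,7) (4,1) (5,3) (6,5) (7,8) (8,4)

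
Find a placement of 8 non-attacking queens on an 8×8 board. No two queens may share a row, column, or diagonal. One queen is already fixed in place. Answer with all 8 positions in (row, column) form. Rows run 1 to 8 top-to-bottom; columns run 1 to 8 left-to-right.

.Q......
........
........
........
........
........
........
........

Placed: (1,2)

(1,2) (2,8) (3,6) (4,1) (5,3) (6,5) (7,7) (8,4)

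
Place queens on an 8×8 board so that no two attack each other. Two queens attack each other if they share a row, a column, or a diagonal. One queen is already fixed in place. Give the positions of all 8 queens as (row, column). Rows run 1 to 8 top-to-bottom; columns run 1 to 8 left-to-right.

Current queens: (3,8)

Row 1: attacked by (3,8)→{6,8}. Safe: 1, 2, 3, 4, 5, 7. Place at column 5.
Row 2: attacked by (1,5)→{4,5,6}; (3,8)→{7,8}. Safe: 1, 2, 3. Place at column 2.
Row 4: attacked by (1,5)→{2,5,8}; (2,2)→{2,4}; (3,8)→{7,8}. Safe: 1, 3, 6. Place at column 1.
Row 5: attacked by (1,5)→{1,5}; (2,2)→{2,5}; (3,8)→{6,8}; (4,1)→{1,2}. Safe: 3, 4, 7. Place at column 4.
Row 6: attacked by (1,5)→{5}; (2,2)→{2,6}; (3,8)→{5,8}; (4,1)→{1,3}; (5,4)→{3,4,5}. Safe: 7. Place at column 7.
Row 7: attacked by (1,5)→{5}; (2,2)→{2,7}; (3,8)→{4,8}; (4,1)→{1,4}; (5,4)→{2,4,6}; (6,7)→{6,7,8}. Safe: 3. Place at column 3.
Row 8: attacked by (1,5)→{5}; (2,2)→{2,8}; (3,8)→{3,8}; (4,1)→{1,5}; (5,4)→{1,4,7}; (6,7)→{5,7}; (7,3)→{2,3,4}. Safe: 6. Place at column 6.
Columns [5, 2, 8, 1, 4, 7, 3, 6], r−c [-4, 0, -5, 3, 1, -1, 4, 2], r+c [6, 4, 11, 5, 9, 13, 10, 14] are all distinct, so no two queens attack.

(1,5) (2,2) (3,8) (4,1) (5,4) (6,7) (7,3) (8,6)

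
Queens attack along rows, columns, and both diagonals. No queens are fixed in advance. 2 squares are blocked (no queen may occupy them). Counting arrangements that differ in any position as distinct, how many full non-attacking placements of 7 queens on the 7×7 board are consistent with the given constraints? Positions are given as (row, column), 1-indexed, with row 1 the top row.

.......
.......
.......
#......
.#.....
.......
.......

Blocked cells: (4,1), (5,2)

Branch on row 1: col 1 → 3; col 2 → 5; col 3 → 4; col 4 → 4; col 5 → 5; col 6 → 5; col 7 → 2.
Sum: 3 + 5 + 4 + 4 + 5 + 5 + 2 = 28.

28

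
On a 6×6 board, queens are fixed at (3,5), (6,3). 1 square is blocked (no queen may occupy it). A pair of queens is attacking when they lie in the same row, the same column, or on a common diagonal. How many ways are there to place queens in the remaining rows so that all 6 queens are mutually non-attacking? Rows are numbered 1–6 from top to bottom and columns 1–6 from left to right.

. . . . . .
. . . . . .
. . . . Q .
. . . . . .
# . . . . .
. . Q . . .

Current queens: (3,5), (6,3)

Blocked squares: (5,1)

Branch on row 1: col 1 → 0; col 2 → 0; col 4 → 1; col 6 → 0.
Sum: 0 + 0 + 1 + 0 = 1.

1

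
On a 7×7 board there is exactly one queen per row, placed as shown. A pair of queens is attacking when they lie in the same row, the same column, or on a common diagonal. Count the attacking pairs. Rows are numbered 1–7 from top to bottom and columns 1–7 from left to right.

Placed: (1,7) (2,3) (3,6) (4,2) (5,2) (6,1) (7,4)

3

Same column: (4,2)–(5,2) (column 2).
Same diagonal: (5,2)–(6,1) (|5−6| = |2−1| = 1); (5,2)–(7,4) (|5−7| = |2−4| = 2).
Total attacking pairs: 3.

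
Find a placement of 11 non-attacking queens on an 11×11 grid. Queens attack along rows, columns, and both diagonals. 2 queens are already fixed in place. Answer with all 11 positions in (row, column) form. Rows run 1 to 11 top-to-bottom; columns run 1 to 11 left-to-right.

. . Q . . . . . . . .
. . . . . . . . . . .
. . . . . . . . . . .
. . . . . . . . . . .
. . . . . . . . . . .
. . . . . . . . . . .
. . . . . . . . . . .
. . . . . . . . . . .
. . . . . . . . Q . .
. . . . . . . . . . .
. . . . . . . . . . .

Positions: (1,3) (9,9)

Row 2: attacked by (1,3)→{2,3,4}; (9,9)→{2,9}. Safe: 1, 5, 6, 7, 8, 10, 11. Place at column 8.
Row 3: attacked by (1,3)→{1,3,5}; (2,8)→{7,8,9}; (9,9)→{3,9}. Safe: 2, 4, 6, 10, 11. Place at column 11.
Row 4: attacked by (1,3)→{3,6}; (2,8)→{6,8,10}; (3,11)→{10,11}; (9,9)→{4,9}. Safe: 1, 2, 5, 7. Place at column 7.
Row 5: attacked by (1,3)→{3,7}; (2,8)→{5,8,11}; (3,11)→{9,11}; (4,7)→{6,7,8}; (9,9)→{5,9}. Safe: 1, 2, 4, 10. Place at column 4.
Row 6: attacked by (1,3)→{3,8}; (2,8)→{4,8}; (3,11)→{8,11}; (4,7)→{5,7,9}; (5,4)→{3,4,5}; (9,9)→{6,9}. Safe: 1, 2, 10. Place at column 10.
Row 7: attacked by (1,3)→{3,9}; (2,8)→{3,8}; (3,11)→{7,11}; (4,7)→{4,7,10}; (5,4)→{2,4,6}; (6,10)→{9,10,11}; (9,9)→{7,9,11}. Safe: 1, 5. Place at column 1.
Row 8: attacked by (1,3)→{3,10}; (2,8)→{2,8}; (3,11)→{6,11}; (4,7)→{3,7,11}; (5,4)→{1,4,7}; (6,10)→{8,10}; (7,1)→{1,2}; (9,9)→{8,9,10}. Safe: 5. Place at column 5.
Row 10: attacked by (1,3)→{3}; (2,8)→{8}; (3,11)→{4,11}; (4,7)→{1,7}; (5,4)→{4,9}; (6,10)→{6,10}; (7,1)→{1,4}; (8,5)→{3,5,7}; (9,9)→{8,9,10}. Safe: 2. Place at column 2.
Row 11: attacked by (1,3)→{3}; (2,8)→{8}; (3,11)→{3,11}; (4,7)→{7}; (5,4)→{4,10}; (6,10)→{5,10}; (7,1)→{1,5}; (8,5)→{2,5,8}; (9,9)→{7,9,11}; (10,2)→{1,2,3}. Safe: 6. Place at column 6.
Columns [3, 8, 11, 7, 4, 10, 1, 5, 9, 2, 6], r−c [-2, -6, -8, -3, 1, -4, 6, 3, 0, 8, 5], r+c [4, 10, 14, 11, 9, 16, 8, 13, 18, 12, 17] are all distinct, so no two queens attack.

(1,3) (2,8) (3,11) (4,7) (5,4) (6,10) (7,1) (8,5) (9,9) (10,2) (11,6)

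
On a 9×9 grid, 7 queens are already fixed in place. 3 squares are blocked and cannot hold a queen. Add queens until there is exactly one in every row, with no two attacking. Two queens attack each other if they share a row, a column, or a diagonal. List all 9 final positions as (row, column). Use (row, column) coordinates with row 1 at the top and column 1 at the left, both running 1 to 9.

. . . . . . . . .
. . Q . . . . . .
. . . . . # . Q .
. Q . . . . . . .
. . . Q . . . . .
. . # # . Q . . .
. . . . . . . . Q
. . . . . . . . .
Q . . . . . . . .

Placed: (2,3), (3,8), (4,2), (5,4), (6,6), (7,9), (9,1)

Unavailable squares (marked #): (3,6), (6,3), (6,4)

(1,7) (2,3) (3,8) (4,2) (5,4) (6,6) (7,9) (8,5) (9,1)

Row 1: attacked by (2,3)→{2,3,4}; (3,8)→{6,8}; (4,2)→{2,5}; (5,4)→{4,8}; (6,6)→{1,6}; (7,9)→{3,9}; (9,1)→{1,9}. Safe: 7. Place at column 7.
Row 8: attacked by (1,7)→{7}; (2,3)→{3,9}; (3,8)→{3,8}; (4,2)→{2,6}; (5,4)→{1,4,7}; (6,6)→{4,6,8}; (7,9)→{8,9}; (9,1)→{1,2}. Safe: 5. Place at column 5.
Columns [7, 3, 8, 2, 4, 6, 9, 5, 1], r−c [-6, -1, -5, 2, 1, 0, -2, 3, 8], r+c [8, 5, 11, 6, 9, 12, 16, 13, 10] are all distinct, so no two queens attack.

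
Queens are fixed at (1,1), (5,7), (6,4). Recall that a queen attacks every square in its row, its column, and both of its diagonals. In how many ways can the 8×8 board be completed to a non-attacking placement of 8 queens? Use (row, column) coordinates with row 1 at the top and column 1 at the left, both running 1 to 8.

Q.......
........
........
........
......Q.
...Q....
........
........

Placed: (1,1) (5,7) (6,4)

Branch on row 2: col 3 → 0; col 5 → 0; col 6 → 1.
Sum: 0 + 0 + 1 = 1.

1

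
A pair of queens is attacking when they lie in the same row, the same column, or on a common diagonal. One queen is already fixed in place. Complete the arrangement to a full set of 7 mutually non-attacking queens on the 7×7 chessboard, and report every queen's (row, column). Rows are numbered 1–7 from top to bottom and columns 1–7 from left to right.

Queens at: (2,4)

(1,2) (2,4) (3,6) (4,1) (5,3) (6,5) (7,7)

Row 1: attacked by (2,4)→{3,4,5}. Safe: 1, 2, 6, 7. Place at column 2.
Row 3: attacked by (1,2)→{2,4}; (2,4)→{3,4,5}. Safe: 1, 6, 7. Place at column 6.
Row 4: attacked by (1,2)→{2,5}; (2,4)→{2,4,6}; (3,6)→{5,6,7}. Safe: 1, 3. Place at column 1.
Row 5: attacked by (1,2)→{2,6}; (2,4)→{1,4,7}; (3,6)→{4,6}; (4,1)→{1,2}. Safe: 3, 5. Place at column 3.
Row 6: attacked by (1,2)→{2,7}; (2,4)→{4}; (3,6)→{3,6}; (4,1)→{1,3}; (5,3)→{2,3,4}. Safe: 5. Place at column 5.
Row 7: attacked by (1,2)→{2}; (2,4)→{4}; (3,6)→{2,6}; (4,1)→{1,4}; (5,3)→{1,3,5}; (6,5)→{4,5,6}. Safe: 7. Place at column 7.
Columns [2, 4, 6, 1, 3, 5, 7], r−c [-1, -2, -3, 3, 2, 1, 0], r+c [3, 6, 9, 5, 8, 11, 14] are all distinct, so no two queens attack.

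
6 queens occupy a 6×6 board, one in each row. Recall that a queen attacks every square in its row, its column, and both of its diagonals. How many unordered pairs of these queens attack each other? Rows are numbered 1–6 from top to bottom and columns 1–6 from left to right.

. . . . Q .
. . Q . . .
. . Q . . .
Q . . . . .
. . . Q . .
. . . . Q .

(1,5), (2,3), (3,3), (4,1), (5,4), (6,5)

Same column: (1,5)–(6,5) (column 5); (2,3)–(3,3) (column 3).
Same diagonal: (1,5)–(3,3) (|1−3| = |5−3| = 2); (2,3)–(4,1) (|2−4| = |3−1| = 2); (5,4)–(6,5) (|5−6| = |4−5| = 1).
Total attacking pairs: 5.

5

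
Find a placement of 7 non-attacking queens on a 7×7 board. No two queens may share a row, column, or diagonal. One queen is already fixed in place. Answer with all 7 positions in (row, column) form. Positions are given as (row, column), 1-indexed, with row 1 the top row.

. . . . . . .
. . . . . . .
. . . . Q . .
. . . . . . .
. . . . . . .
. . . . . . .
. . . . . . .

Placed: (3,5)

(1,2) (2,7) (3,5) (4,3) (5,1) (6,6) (7,4)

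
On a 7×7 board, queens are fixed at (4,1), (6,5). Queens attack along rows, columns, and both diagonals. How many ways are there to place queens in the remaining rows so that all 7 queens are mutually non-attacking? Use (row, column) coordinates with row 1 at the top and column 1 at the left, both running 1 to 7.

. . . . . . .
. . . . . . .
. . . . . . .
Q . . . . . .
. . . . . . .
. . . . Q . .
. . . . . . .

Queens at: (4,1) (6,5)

Branch on row 1: col 2 → 1; col 3 → 0; col 6 → 1; col 7 → 0.
Sum: 1 + 0 + 1 + 0 = 2.

2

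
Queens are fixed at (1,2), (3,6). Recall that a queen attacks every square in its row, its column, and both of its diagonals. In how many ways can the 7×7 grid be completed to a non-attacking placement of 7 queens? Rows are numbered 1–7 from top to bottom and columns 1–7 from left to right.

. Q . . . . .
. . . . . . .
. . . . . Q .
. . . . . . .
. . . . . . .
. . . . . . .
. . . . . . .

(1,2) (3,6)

1

Branch on row 2: col 4 → 1.
Sum: 1 = 1.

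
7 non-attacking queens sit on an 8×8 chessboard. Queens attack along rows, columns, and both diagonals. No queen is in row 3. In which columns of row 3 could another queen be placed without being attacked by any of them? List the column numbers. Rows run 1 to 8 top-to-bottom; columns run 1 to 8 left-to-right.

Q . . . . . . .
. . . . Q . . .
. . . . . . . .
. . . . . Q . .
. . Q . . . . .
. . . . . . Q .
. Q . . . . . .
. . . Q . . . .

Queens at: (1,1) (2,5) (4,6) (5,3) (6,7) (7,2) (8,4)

(1,1) attacks row 3 at column 1 and diagonals 3.
(2,5) attacks row 3 at column 5 and diagonals 4, 6.
(4,6) attacks row 3 at column 6 and diagonals 5, 7.
(5,3) attacks row 3 at column 3 and diagonals 1, 5.
(6,7) attacks row 3 at column 7 and diagonals 4.
(7,2) attacks row 3 at column 2 and diagonals 6.
(8,4) attacks row 3 at column 4.
Attacked columns: {1, 2, 3, 4, 5, 6, 7}. Safe: {8}.

columns 8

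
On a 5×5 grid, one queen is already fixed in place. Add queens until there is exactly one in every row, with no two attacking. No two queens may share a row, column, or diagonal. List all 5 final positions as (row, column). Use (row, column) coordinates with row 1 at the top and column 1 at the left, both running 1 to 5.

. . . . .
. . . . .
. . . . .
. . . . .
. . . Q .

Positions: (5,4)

(1,2) (2,5) (3,3) (4,1) (5,4)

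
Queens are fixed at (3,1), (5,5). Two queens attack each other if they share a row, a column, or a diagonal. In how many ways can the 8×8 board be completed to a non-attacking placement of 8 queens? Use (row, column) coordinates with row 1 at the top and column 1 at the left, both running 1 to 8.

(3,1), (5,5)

3

Branch on row 1: col 2 → 0; col 4 → 1; col 6 → 2; col 7 → 0; col 8 → 0.
Sum: 0 + 1 + 2 + 0 + 0 = 3.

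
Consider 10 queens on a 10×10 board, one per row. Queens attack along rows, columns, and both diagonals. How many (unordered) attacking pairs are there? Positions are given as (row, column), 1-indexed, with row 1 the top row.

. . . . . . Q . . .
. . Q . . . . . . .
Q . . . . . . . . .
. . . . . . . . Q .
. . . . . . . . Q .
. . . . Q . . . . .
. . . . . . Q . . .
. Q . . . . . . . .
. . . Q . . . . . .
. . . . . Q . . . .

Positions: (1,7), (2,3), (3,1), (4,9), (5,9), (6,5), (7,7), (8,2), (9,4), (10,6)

Same column: (1,7)–(7,7) (column 7); (4,9)–(5,9) (column 9).
Same diagonal: (4,9)–(9,4) (|4−9| = |9−4| = 5); (5,9)–(7,7) (|5−7| = |9−7| = 2).
Total attacking pairs: 4.

4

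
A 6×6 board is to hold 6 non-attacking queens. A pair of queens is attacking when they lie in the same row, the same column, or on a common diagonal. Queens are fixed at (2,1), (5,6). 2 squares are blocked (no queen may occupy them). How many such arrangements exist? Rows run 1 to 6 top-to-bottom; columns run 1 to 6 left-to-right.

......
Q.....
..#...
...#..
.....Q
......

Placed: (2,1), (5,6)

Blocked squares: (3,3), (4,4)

1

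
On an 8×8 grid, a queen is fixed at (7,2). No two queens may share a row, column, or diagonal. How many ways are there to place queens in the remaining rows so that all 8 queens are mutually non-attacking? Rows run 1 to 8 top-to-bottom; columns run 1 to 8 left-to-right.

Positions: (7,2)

16

Branch on row 1: col 1 → 2; col 3 → 3; col 4 → 1; col 5 → 2; col 6 → 5; col 7 → 3.
Sum: 2 + 3 + 1 + 2 + 5 + 3 = 16.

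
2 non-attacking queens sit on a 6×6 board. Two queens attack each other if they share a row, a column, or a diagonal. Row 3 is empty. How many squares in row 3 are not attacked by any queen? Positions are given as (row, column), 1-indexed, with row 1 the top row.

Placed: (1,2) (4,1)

3

(1,2) attacks row 3 at column 2 and diagonals 4.
(4,1) attacks row 3 at column 1 and diagonals 2.
Attacked columns: {1, 2, 4}. Safe: {3, 5, 6}.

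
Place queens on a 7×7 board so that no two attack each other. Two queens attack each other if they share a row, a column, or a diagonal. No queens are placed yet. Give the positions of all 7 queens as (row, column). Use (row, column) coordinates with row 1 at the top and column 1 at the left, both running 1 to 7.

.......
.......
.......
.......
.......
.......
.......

Row 1: Safe: 1, 2, 3, 4, 5, 6, 7. Place at column 6.
Row 2: attacked by (1,6)→{5,6,7}. Safe: 1, 2, 3, 4. Place at column 3.
Row 3: attacked by (1,6)→{4,6}; (2,3)→{2,3,4}. Safe: 1, 5, 7. Place at column 7.
Row 4: attacked by (1,6)→{3,6}; (2,3)→{1,3,5}; (3,7)→{6,7}. Safe: 2, 4. Place at column 4.
Row 5: attacked by (1,6)→{2,6}; (2,3)→{3,6}; (3,7)→{5,7}; (4,4)→{3,4,5}. Safe: 1. Place at column 1.
Row 6: attacked by (1,6)→{1,6}; (2,3)→{3,7}; (3,7)→{4,7}; (4,4)→{2,4,6}; (5,1)→{1,2}. Safe: 5. Place at column 5.
Row 7: attacked by (1,6)→{6}; (2,3)→{3}; (3,7)→{3,7}; (4,4)→{1,4,7}; (5,1)→{1,3}; (6,5)→{4,5,6}. Safe: 2. Place at column 2.
Columns [6, 3, 7, 4, 1, 5, 2], r−c [-5, -1, -4, 0, 4, 1, 5], r+c [7, 5, 10, 8, 6, 11, 9] are all distinct, so no two queens attack.

(1,6) (2,3) (3,7) (4,4) (5,1) (6,5) (7,2)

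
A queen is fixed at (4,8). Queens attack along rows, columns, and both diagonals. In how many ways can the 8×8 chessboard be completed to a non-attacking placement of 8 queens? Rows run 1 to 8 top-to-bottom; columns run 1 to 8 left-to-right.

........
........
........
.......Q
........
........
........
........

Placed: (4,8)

18

Branch on row 1: col 1 → 1; col 2 → 2; col 3 → 4; col 4 → 5; col 6 → 4; col 7 → 2.
Sum: 1 + 2 + 4 + 5 + 4 + 2 = 18.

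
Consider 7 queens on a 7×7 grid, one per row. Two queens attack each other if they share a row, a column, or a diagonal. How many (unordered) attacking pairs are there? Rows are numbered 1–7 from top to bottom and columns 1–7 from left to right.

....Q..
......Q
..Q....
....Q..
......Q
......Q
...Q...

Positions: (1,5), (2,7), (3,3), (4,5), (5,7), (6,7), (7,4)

7

Same column: (1,5)–(4,5) (column 5); (2,7)–(5,7) (column 7); (2,7)–(6,7) (column 7); (5,7)–(6,7) (column 7).
Same diagonal: (1,5)–(3,3) (|1−3| = |5−3| = 2); (2,7)–(4,5) (|2−4| = |7−5| = 2); (4,5)–(6,7) (|4−6| = |5−7| = 2).
Total attacking pairs: 7.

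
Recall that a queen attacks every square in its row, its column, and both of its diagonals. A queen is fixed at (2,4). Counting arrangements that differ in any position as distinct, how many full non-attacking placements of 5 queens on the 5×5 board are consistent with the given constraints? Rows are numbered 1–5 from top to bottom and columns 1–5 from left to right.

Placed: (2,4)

Branch on row 1: col 1 → 1; col 2 → 1.
Sum: 1 + 1 = 2.

2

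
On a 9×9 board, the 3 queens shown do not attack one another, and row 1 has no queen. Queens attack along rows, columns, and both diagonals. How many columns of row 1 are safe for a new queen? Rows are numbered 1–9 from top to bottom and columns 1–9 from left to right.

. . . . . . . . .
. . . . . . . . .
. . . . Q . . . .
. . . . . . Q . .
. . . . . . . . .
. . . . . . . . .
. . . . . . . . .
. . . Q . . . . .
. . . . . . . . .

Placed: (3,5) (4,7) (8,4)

(3,5) attacks row 1 at column 5 and diagonals 3, 7.
(4,7) attacks row 1 at column 7 and diagonals 4.
(8,4) attacks row 1 at column 4.
Attacked columns: {3, 4, 5, 7}. Safe: {1, 2, 6, 8, 9}.

5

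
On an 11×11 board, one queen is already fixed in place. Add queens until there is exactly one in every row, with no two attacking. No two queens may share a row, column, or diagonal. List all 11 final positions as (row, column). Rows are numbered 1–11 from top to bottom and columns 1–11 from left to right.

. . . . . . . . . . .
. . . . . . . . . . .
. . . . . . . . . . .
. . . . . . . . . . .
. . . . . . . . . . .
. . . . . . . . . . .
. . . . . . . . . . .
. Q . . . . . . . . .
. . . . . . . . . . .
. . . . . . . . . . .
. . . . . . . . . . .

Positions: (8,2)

(1,3) (2,9) (3,4) (4,1) (5,8) (6,6) (7,11) (8,2) (9,7) (10,5) (11,10)

Row 1: attacked by (8,2)→{2,9}. Safe: 1, 3, 4, 5, 6, 7, 8, 10, 11. Place at column 3.
Row 2: attacked by (1,3)→{2,3,4}; (8,2)→{2,8}. Safe: 1, 5, 6, 7, 9, 10, 11. Place at column 9.
Row 3: attacked by (1,3)→{1,3,5}; (2,9)→{8,9,10}; (8,2)→{2,7}. Safe: 4, 6, 11. Place at column 4.
Row 4: attacked by (1,3)→{3,6}; (2,9)→{7,9,11}; (3,4)→{3,4,5}; (8,2)→{2,6}. Safe: 1, 8, 10. Place at column 1.
Row 5: attacked by (1,3)→{3,7}; (2,9)→{6,9}; (3,4)→{2,4,6}; (4,1)→{1,2}; (8,2)→{2,5}. Safe: 8, 10, 11. Place at column 8.
Row 6: attacked by (1,3)→{3,8}; (2,9)→{5,9}; (3,4)→{1,4,7}; (4,1)→{1,3}; (5,8)→{7,8,9}; (8,2)→{2,4}. Safe: 6, 10, 11. Place at column 6.
Row 7: attacked by (1,3)→{3,9}; (2,9)→{4,9}; (3,4)→{4,8}; (4,1)→{1,4}; (5,8)→{6,8,10}; (6,6)→{5,6,7}; (8,2)→{1,2,3}. Safe: 11. Place at column 11.
Row 9: attacked by (1,3)→{3,11}; (2,9)→{2,9}; (3,4)→{4,10}; (4,1)→{1,6}; (5,8)→{4,8}; (6,6)→{3,6,9}; (7,11)→{9,11}; (8,2)→{1,2,3}. Safe: 5, 7. Place at column 7.
Row 10: attacked by (1,3)→{3}; (2,9)→{1,9}; (3,4)→{4,11}; (4,1)→{1,7}; (5,8)→{3,8}; (6,6)→{2,6,10}; (7,11)→{8,11}; (8,2)→{2,4}; (9,7)→{6,7,8}. Safe: 5. Place at column 5.
Row 11: attacked by (1,3)→{3}; (2,9)→{9}; (3,4)→{4}; (4,1)→{1,8}; (5,8)→{2,8}; (6,6)→{1,6,11}; (7,11)→{7,11}; (8,2)→{2,5}; (9,7)→{5,7,9}; (10,5)→{4,5,6}. Safe: 10. Place at column 10.
Columns [3, 9, 4, 1, 8, 6, 11, 2, 7, 5, 10], r−c [-2, -7, -1, 3, -3, 0, -4, 6, 2, 5, 1], r+c [4, 11, 7, 5, 13, 12, 18, 10, 16, 15, 21] are all distinct, so no two queens attack.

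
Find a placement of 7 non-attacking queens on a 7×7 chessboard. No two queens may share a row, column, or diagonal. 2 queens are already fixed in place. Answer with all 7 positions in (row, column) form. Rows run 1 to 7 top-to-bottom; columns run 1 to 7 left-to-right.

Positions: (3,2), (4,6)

(1,5) (2,7) (3,2) (4,6) (5,3) (6,1) (7,4)

Row 1: attacked by (3,2)→{2,4}; (4,6)→{3,6}. Safe: 1, 5, 7. Place at column 5.
Row 2: attacked by (1,5)→{4,5,6}; (3,2)→{1,2,3}; (4,6)→{4,6}. Safe: 7. Place at column 7.
Row 5: attacked by (1,5)→{1,5}; (2,7)→{4,7}; (3,2)→{2,4}; (4,6)→{5,6,7}. Safe: 3. Place at column 3.
Row 6: attacked by (1,5)→{5}; (2,7)→{3,7}; (3,2)→{2,5}; (4,6)→{4,6}; (5,3)→{2,3,4}. Safe: 1. Place at column 1.
Row 7: attacked by (1,5)→{5}; (2,7)→{2,7}; (3,2)→{2,6}; (4,6)→{3,6}; (5,3)→{1,3,5}; (6,1)→{1,2}. Safe: 4. Place at column 4.
Columns [5, 7, 2, 6, 3, 1, 4], r−c [-4, -5, 1, -2, 2, 5, 3], r+c [6, 9, 5, 10, 8, 7, 11] are all distinct, so no two queens attack.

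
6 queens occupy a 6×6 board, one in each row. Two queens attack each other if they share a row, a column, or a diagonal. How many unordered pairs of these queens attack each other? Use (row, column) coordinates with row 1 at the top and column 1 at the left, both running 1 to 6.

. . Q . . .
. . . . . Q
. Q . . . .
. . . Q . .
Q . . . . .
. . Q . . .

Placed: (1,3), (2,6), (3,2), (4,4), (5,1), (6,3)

2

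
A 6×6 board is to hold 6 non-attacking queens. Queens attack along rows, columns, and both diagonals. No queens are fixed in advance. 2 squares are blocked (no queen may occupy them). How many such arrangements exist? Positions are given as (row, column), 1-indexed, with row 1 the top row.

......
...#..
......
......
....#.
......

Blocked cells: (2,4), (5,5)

3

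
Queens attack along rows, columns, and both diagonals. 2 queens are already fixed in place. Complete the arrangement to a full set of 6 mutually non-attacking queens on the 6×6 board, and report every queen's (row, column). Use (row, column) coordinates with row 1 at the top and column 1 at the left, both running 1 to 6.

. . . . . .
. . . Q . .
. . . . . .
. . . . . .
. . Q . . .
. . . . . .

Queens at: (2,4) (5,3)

Row 1: attacked by (2,4)→{3,4,5}; (5,3)→{3}. Safe: 1, 2, 6. Place at column 2.
Row 3: attacked by (1,2)→{2,4}; (2,4)→{3,4,5}; (5,3)→{1,3,5}. Safe: 6. Place at column 6.
Row 4: attacked by (1,2)→{2,5}; (2,4)→{2,4,6}; (3,6)→{5,6}; (5,3)→{2,3,4}. Safe: 1. Place at column 1.
Row 6: attacked by (1,2)→{2}; (2,4)→{4}; (3,6)→{3,6}; (4,1)→{1,3}; (5,3)→{2,3,4}. Safe: 5. Place at column 5.
Columns [2, 4, 6, 1, 3, 5], r−c [-1, -2, -3, 3, 2, 1], r+c [3, 6, 9, 5, 8, 11] are all distinct, so no two queens attack.

(1,2) (2,4) (3,6) (4,1) (5,3) (6,5)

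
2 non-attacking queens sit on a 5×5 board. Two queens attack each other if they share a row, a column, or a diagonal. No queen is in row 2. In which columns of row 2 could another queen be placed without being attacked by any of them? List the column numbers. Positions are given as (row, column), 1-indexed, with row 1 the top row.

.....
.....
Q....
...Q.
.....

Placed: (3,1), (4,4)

(3,1) attacks row 2 at column 1 and diagonals 2.
(4,4) attacks row 2 at column 4 and diagonals 2.
Attacked columns: {1, 2, 4}. Safe: {3, 5}.

columns 3, 5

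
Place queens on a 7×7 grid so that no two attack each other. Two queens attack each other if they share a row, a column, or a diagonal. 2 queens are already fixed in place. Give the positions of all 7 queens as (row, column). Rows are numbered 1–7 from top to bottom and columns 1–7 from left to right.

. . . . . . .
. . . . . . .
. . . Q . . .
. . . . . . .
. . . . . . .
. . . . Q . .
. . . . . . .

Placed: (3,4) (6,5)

Row 1: attacked by (3,4)→{2,4,6}; (6,5)→{5}. Safe: 1, 3, 7. Place at column 1.
Row 2: attacked by (1,1)→{1,2}; (3,4)→{3,4,5}; (6,5)→{1,5}. Safe: 6, 7. Place at column 6.
Row 4: attacked by (1,1)→{1,4}; (2,6)→{4,6}; (3,4)→{3,4,5}; (6,5)→{3,5,7}. Safe: 2. Place at column 2.
Row 5: attacked by (1,1)→{1,5}; (2,6)→{3,6}; (3,4)→{2,4,6}; (4,2)→{1,2,3}; (6,5)→{4,5,6}. Safe: 7. Place at column 7.
Row 7: attacked by (1,1)→{1,7}; (2,6)→{1,6}; (3,4)→{4}; (4,2)→{2,5}; (5,7)→{5,7}; (6,5)→{4,5,6}. Safe: 3. Place at column 3.
Columns [1, 6, 4, 2, 7, 5, 3], r−c [0, -4, -1, 2, -2, 1, 4], r+c [2, 8, 7, 6, 12, 11, 10] are all distinct, so no two queens attack.

(1,1) (2,6) (3,4) (4,2) (5,7) (6,5) (7,3)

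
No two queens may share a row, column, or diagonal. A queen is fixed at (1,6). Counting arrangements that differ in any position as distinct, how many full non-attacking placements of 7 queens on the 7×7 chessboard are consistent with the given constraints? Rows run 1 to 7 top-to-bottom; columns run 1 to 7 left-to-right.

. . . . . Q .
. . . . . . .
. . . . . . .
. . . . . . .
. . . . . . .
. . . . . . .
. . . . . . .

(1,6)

7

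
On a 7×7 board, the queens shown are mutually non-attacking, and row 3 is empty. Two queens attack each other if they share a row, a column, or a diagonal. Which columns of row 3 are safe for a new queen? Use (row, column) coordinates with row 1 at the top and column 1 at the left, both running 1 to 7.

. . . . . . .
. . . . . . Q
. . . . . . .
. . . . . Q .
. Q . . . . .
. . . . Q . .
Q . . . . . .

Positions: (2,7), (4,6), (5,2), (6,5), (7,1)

(2,7) attacks row 3 at column 7 and diagonals 6.
(4,6) attacks row 3 at column 6 and diagonals 5, 7.
(5,2) attacks row 3 at column 2 and diagonals 4.
(6,5) attacks row 3 at column 5 and diagonals 2.
(7,1) attacks row 3 at column 1 and diagonals 5.
Attacked columns: {1, 2, 4, 5, 6, 7}. Safe: {3}.

columns 3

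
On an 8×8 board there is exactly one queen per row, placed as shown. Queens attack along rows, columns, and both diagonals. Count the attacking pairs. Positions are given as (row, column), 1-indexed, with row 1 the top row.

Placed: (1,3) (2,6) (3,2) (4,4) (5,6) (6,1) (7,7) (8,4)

Same column: (2,6)–(5,6) (column 6); (4,4)–(8,4) (column 4).
Same diagonal: (2,6)–(4,4) (|2−4| = |6−4| = 2); (4,4)–(7,7) (|4−7| = |4−7| = 3).
Total attacking pairs: 4.

4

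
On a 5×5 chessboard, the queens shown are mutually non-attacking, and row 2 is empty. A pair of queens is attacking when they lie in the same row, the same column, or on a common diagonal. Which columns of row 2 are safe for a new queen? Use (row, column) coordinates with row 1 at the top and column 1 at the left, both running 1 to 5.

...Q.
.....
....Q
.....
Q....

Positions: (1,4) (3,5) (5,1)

(1,4) attacks row 2 at column 4 and diagonals 3, 5.
(3,5) attacks row 2 at column 5 and diagonals 4.
(5,1) attacks row 2 at column 1 and diagonals 4.
Attacked columns: {1, 3, 4, 5}. Safe: {2}.

columns 2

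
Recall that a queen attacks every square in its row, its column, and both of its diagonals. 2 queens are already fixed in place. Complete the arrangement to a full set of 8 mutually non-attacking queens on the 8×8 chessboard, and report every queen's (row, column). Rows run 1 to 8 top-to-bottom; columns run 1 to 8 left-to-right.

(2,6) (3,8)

(1,1) (2,6) (3,8) (4,3) (5,7) (6,4) (7,2) (8,5)

Row 1: attacked by (2,6)→{5,6,7}; (3,8)→{6,8}. Safe: 1, 2, 3, 4. Place at column 1.
Row 4: attacked by (1,1)→{1,4}; (2,6)→{4,6,8}; (3,8)→{7,8}. Safe: 2, 3, 5. Place at column 3.
Row 5: attacked by (1,1)→{1,5}; (2,6)→{3,6}; (3,8)→{6,8}; (4,3)→{2,3,4}. Safe: 7. Place at column 7.
Row 6: attacked by (1,1)→{1,6}; (2,6)→{2,6}; (3,8)→{5,8}; (4,3)→{1,3,5}; (5,7)→{6,7,8}. Safe: 4. Place at column 4.
Row 7: attacked by (1,1)→{1,7}; (2,6)→{1,6}; (3,8)→{4,8}; (4,3)→{3,6}; (5,7)→{5,7}; (6,4)→{3,4,5}. Safe: 2. Place at column 2.
Row 8: attacked by (1,1)→{1,8}; (2,6)→{6}; (3,8)→{3,8}; (4,3)→{3,7}; (5,7)→{4,7}; (6,4)→{2,4,6}; (7,2)→{1,2,3}. Safe: 5. Place at column 5.
Columns [1, 6, 8, 3, 7, 4, 2, 5], r−c [0, -4, -5, 1, -2, 2, 5, 3], r+c [2, 8, 11, 7, 12, 10, 9, 13] are all distinct, so no two queens attack.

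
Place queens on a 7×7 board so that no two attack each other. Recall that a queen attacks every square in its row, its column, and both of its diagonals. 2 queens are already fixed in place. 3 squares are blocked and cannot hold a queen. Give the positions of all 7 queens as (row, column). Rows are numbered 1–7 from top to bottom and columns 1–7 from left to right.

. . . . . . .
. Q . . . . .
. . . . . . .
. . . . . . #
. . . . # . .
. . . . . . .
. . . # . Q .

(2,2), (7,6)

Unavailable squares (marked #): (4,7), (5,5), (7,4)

(1,4) (2,2) (3,7) (4,5) (5,3) (6,1) (7,6)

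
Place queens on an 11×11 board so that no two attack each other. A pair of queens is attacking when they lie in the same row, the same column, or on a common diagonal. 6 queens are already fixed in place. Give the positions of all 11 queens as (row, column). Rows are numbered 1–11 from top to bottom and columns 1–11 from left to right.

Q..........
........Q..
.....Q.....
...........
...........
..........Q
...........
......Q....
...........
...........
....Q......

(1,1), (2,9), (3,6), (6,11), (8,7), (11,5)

(1,1) (2,9) (3,6) (4,10) (5,2) (6,11) (7,3) (8,7) (9,4) (10,8) (11,5)

Row 4: attacked by (1,1)→{1,4}; (2,9)→{7,9,11}; (3,6)→{5,6,7}; (6,11)→{9,11}; (8,7)→{3,7,11}; (11,5)→{5}. Safe: 2, 8, 10. Place at column 10.
Row 5: attacked by (1,1)→{1,5}; (2,9)→{6,9}; (3,6)→{4,6,8}; (4,10)→{9,10,11}; (6,11)→{10,11}; (8,7)→{4,7,10}; (11,5)→{5,11}. Safe: 2, 3. Place at column 2.
Row 7: attacked by (1,1)→{1,7}; (2,9)→{4,9}; (3,6)→{2,6,10}; (4,10)→{7,10}; (5,2)→{2,4}; (6,11)→{10,11}; (8,7)→{6,7,8}; (11,5)→{1,5,9}. Safe: 3. Place at column 3.
Row 9: attacked by (1,1)→{1,9}; (2,9)→{2,9}; (3,6)→{6}; (4,10)→{5,10}; (5,2)→{2,6}; (6,11)→{8,11}; (7,3)→{1,3,5}; (8,7)→{6,7,8}; (11,5)→{3,5,7}. Safe: 4. Place at column 4.
Row 10: attacked by (1,1)→{1,10}; (2,9)→{1,9}; (3,6)→{6}; (4,10)→{4,10}; (5,2)→{2,7}; (6,11)→{7,11}; (7,3)→{3,6}; (8,7)→{5,7,9}; (9,4)→{3,4,5}; (11,5)→{4,5,6}. Safe: 8. Place at column 8.
Columns [1, 9, 6, 10, 2, 11, 3, 7, 4, 8, 5], r−c [0, -7, -3, -6, 3, -5, 4, 1, 5, 2, 6], r+c [2, 11, 9, 14, 7, 17, 10, 15, 13, 18, 16] are all distinct, so no two queens attack.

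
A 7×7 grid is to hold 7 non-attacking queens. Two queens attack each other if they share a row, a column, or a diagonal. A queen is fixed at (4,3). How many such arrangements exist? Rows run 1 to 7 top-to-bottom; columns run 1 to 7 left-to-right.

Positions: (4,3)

4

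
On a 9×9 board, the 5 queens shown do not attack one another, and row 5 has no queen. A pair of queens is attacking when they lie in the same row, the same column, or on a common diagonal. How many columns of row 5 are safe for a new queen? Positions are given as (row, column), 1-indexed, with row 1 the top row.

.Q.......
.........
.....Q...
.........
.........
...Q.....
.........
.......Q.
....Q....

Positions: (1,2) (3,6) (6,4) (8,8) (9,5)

(1,2) attacks row 5 at column 2 and diagonals 6.
(3,6) attacks row 5 at column 6 and diagonals 4, 8.
(6,4) attacks row 5 at column 4 and diagonals 3, 5.
(8,8) attacks row 5 at column 8 and diagonals 5.
(9,5) attacks row 5 at column 5 and diagonals 1, 9.
Attacked columns: {1, 2, 3, 4, 5, 6, 8, 9}. Safe: {7}.

1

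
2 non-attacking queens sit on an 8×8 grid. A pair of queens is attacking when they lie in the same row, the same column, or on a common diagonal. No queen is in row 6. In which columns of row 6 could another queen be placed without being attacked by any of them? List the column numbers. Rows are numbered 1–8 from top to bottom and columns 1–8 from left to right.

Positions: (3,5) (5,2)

columns 4, 6, 7

(3,5) attacks row 6 at column 5 and diagonals 2, 8.
(5,2) attacks row 6 at column 2 and diagonals 1, 3.
Attacked columns: {1, 2, 3, 5, 8}. Safe: {4, 6, 7}.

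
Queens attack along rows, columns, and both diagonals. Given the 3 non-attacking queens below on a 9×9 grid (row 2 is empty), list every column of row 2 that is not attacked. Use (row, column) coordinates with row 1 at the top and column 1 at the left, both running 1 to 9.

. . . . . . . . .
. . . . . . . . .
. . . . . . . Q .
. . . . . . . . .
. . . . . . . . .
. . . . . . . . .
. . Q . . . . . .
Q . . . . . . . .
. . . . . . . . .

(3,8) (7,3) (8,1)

(3,8) attacks row 2 at column 8 and diagonals 7, 9.
(7,3) attacks row 2 at column 3 and diagonals 8.
(8,1) attacks row 2 at column 1 and diagonals 7.
Attacked columns: {1, 3, 7, 8, 9}. Safe: {2, 4, 5, 6}.

columns 2, 4, 5, 6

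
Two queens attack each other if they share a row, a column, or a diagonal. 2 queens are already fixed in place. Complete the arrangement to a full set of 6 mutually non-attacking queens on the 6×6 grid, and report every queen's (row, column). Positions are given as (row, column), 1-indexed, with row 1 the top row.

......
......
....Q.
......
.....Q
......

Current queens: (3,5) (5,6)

Row 1: attacked by (3,5)→{3,5}; (5,6)→{2,6}. Safe: 1, 4. Place at column 4.
Row 2: attacked by (1,4)→{3,4,5}; (3,5)→{4,5,6}; (5,6)→{3,6}. Safe: 1, 2. Place at column 1.
Row 4: attacked by (1,4)→{1,4}; (2,1)→{1,3}; (3,5)→{4,5,6}; (5,6)→{5,6}. Safe: 2. Place at column 2.
Row 6: attacked by (1,4)→{4}; (2,1)→{1,5}; (3,5)→{2,5}; (4,2)→{2,4}; (5,6)→{5,6}. Safe: 3. Place at column 3.
Columns [4, 1, 5, 2, 6, 3], r−c [-3, 1, -2, 2, -1, 3], r+c [5, 3, 8, 6, 11, 9] are all distinct, so no two queens attack.

(1,4) (2,1) (3,5) (4,2) (5,6) (6,3)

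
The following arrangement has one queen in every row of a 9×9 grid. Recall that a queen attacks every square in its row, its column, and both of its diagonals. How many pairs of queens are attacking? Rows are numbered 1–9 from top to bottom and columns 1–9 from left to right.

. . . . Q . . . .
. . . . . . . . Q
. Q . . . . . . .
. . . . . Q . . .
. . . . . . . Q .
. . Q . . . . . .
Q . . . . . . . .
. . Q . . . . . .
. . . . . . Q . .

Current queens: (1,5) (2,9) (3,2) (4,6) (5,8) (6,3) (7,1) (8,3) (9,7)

Same column: (6,3)–(8,3) (column 3).
Same diagonal: (2,9)–(8,3) (|2−8| = |9−3| = 6).
Total attacking pairs: 2.

2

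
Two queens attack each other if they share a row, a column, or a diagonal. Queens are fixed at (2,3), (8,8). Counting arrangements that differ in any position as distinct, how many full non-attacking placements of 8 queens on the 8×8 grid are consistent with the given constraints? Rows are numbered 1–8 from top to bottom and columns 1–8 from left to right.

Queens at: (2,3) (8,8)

1

Branch on row 1: col 5 → 0; col 6 → 1; col 7 → 0.
Sum: 0 + 1 + 0 = 1.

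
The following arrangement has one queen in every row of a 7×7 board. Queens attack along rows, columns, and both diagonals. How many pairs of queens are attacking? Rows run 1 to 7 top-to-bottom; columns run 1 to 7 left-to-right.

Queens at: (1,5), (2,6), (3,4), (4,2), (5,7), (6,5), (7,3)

Same column: (1,5)–(6,5) (column 5).
Same diagonal: (1,5)–(2,6) (|1−2| = |5−6| = 1); (1,5)–(4,2) (|1−4| = |5−2| = 3).
Total attacking pairs: 3.

3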